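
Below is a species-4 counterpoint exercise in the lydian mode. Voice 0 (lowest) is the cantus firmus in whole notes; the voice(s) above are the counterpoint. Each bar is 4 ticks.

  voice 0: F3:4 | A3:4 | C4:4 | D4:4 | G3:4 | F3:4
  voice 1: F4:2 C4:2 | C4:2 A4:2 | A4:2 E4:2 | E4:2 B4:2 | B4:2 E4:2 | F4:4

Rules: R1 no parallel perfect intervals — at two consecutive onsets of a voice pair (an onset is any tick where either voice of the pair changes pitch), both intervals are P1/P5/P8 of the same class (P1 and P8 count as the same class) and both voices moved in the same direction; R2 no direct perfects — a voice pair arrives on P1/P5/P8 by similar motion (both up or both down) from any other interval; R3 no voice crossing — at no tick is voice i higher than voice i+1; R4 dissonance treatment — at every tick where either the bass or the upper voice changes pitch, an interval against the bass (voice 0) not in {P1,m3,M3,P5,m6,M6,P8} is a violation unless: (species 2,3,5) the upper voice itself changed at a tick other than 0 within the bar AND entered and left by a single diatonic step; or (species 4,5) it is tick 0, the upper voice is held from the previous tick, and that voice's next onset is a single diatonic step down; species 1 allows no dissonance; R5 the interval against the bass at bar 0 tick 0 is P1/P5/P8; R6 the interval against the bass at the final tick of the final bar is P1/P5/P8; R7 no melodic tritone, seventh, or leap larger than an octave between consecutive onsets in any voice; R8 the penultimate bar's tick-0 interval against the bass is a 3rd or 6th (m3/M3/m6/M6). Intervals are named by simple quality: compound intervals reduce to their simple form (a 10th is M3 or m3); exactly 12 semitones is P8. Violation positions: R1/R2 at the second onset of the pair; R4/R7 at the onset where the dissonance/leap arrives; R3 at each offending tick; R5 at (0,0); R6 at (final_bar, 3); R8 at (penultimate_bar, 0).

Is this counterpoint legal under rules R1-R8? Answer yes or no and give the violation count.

bar 0: v0=F3 v1=F4 (P8)
bar 1: v0=A3 v1=C4 (m3)
bar 2: v0=C4 v1=A4 (M6)
bar 3: v0=D4 v1=E4 (M2)
bar 4: v0=G3 v1=B4 (M3)
bar 5: v0=F3 v1=F4 (P8)
  R4 @ bar3.0: D4/E4 M2 untreated

No (1 violations)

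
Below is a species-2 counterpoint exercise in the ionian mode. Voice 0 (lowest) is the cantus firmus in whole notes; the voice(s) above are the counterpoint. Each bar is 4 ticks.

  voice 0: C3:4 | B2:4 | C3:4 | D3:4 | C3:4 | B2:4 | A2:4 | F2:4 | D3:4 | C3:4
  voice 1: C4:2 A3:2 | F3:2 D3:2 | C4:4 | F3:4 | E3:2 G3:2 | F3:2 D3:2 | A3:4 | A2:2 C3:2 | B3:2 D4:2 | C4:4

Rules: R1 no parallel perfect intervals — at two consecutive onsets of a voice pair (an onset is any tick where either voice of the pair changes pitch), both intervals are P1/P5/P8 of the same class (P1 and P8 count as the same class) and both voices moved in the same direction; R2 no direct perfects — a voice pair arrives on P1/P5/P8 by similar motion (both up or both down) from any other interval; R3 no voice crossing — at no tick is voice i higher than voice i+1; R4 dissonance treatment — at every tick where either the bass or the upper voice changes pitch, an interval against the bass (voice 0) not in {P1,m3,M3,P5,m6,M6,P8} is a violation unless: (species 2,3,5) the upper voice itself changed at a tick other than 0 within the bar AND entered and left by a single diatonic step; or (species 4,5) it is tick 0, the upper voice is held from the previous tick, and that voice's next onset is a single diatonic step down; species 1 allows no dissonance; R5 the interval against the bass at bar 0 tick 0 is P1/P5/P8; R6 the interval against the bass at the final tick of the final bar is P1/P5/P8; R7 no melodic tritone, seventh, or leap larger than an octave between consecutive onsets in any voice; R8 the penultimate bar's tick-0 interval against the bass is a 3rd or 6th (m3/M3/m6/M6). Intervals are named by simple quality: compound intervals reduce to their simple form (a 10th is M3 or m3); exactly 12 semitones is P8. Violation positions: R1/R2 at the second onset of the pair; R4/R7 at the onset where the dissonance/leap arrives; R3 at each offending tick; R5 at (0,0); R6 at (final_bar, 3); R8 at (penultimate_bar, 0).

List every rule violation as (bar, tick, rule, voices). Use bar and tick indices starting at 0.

bar 0: v0=C3 v1=C4 downbeat P8
bar 1: v0=B2 v1=F3 downbeat TT
bar 2: v0=C3 v1=C4 downbeat P8
bar 3: v0=D3 v1=F3 downbeat m3
bar 4: v0=C3 v1=E3 downbeat M3
bar 5: v0=B2 v1=F3 downbeat TT
bar 6: v0=A2 v1=A3 downbeat P8
bar 7: v0=F2 v1=A2 downbeat M3
bar 8: v0=D3 v1=B3 downbeat M6
bar 9: v0=C3 v1=C4 downbeat P8
  -> R4 @ bar 1 tick 0 v(0, 1): B2/F3 TT untreated
  -> R2 @ bar 2 tick 0 v(0, 1): B2/D3 m3 -> C3/C4 P8 similar
  -> R7 @ bar 2 tick 0 v(1,): D3->C4 leap 10st
  -> R4 @ bar 5 tick 0 v(0, 1): B2/F3 TT untreated
  -> R7 @ bar 8 tick 0 v(1,): C3->B3 leap 11st
  -> R1 @ bar 9 tick 0 v(0, 1): D3/D4 P8 -> C3/C4 P8 similar

(1, 0, R4, (0, 1))
(2, 0, R2, (0, 1))
(2, 0, R7, (1,))
(5, 0, R4, (0, 1))
(8, 0, R7, (1,))
(9, 0, R1, (0, 1))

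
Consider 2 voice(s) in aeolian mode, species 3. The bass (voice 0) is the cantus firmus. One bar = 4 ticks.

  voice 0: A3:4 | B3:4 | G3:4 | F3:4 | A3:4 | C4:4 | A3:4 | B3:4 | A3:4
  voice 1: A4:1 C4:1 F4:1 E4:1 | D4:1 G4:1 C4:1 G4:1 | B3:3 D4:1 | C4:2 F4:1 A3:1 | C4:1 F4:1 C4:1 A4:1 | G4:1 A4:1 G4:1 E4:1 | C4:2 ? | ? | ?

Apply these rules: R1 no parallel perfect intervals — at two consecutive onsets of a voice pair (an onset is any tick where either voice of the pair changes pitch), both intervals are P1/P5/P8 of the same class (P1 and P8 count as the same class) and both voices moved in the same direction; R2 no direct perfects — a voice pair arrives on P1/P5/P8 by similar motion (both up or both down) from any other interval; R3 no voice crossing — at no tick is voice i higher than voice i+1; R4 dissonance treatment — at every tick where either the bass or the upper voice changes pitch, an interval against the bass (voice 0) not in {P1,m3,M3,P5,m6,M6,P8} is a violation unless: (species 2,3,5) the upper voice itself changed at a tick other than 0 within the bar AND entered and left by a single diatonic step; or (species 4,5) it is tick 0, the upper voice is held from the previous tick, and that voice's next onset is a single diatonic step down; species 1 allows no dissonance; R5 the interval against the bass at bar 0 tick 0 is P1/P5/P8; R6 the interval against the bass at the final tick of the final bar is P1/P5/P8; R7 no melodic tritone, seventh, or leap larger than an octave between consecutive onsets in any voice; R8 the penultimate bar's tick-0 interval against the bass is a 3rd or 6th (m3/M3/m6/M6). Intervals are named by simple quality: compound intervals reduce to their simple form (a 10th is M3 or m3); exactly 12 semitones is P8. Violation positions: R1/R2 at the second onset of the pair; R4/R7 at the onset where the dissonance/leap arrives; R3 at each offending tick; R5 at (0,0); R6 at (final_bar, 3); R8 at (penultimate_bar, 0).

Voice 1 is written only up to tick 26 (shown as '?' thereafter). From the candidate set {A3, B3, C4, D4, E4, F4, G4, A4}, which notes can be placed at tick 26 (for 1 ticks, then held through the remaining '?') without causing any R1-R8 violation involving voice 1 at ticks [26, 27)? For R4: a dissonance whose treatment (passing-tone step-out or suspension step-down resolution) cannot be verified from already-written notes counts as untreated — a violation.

A3: legal
B3: violates R4
C4: legal
D4: violates R4
E4: legal
F4: legal
G4: violates R4
A4: legal

{A3, A4, C4, E4, F4}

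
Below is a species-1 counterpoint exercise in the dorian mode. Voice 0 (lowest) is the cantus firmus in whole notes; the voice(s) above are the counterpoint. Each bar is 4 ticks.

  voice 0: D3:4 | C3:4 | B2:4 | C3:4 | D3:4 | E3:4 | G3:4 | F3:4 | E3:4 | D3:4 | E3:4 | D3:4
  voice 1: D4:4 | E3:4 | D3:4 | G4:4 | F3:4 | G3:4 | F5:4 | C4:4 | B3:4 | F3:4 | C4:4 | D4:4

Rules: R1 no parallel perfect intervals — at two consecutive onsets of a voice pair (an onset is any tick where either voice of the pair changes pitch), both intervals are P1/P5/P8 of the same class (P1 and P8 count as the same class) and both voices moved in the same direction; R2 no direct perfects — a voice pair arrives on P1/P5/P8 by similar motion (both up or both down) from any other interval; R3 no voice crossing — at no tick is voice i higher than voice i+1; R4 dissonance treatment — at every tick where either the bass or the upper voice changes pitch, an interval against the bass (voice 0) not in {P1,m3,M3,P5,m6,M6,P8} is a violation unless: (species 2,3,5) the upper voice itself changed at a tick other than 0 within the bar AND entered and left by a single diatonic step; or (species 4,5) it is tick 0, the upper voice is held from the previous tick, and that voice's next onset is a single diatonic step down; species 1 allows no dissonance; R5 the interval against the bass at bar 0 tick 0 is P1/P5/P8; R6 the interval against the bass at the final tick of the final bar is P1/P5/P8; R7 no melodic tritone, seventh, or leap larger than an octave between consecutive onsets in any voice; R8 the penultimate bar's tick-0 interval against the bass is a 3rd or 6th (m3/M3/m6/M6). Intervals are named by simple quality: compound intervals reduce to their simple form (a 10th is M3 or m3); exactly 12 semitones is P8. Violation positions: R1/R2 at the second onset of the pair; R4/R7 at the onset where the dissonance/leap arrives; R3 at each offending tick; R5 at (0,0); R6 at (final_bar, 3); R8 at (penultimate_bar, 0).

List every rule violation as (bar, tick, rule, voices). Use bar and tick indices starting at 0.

bar 0: v0=D3 v1=D4 downbeat P8
bar 1: v0=C3 v1=E3 downbeat M3
bar 2: v0=B2 v1=D3 downbeat m3
bar 3: v0=C3 v1=G4 downbeat P5
bar 4: v0=D3 v1=F3 downbeat m3
bar 5: v0=E3 v1=G3 downbeat m3
bar 6: v0=G3 v1=F5 downbeat m7
bar 7: v0=F3 v1=C4 downbeat P5
bar 8: v0=E3 v1=B3 downbeat P5
bar 9: v0=D3 v1=F3 downbeat m3
bar 10: v0=E3 v1=C4 downbeat m6
bar 11: v0=D3 v1=D4 downbeat P8
  -> R7 @ bar 1 tick 0 v(1,): D4->E3 leap 10st
  -> R2 @ bar 3 tick 0 v(0, 1): B2/D3 m3 -> C3/G4 P5 similar
  -> R7 @ bar 3 tick 0 v(1,): D3->G4 leap 17st
  -> R7 @ bar 4 tick 0 v(1,): G4->F3 leap 14st
  -> R4 @ bar 6 tick 0 v(0, 1): G3/F5 m7 untreated
  -> R7 @ bar 6 tick 0 v(1,): G3->F5 leap 22st
  -> R2 @ bar 7 tick 0 v(0, 1): G3/F5 m7 -> F3/C4 P5 similar
  -> R7 @ bar 7 tick 0 v(1,): F5->C4 leap 17st
  -> R1 @ bar 8 tick 0 v(0, 1): F3/C4 P5 -> E3/B3 P5 similar
  -> R7 @ bar 9 tick 0 v(1,): B3->F3 leap 6st

(1, 0, R7, (1,))
(3, 0, R2, (0, 1))
(3, 0, R7, (1,))
(4, 0, R7, (1,))
(6, 0, R4, (0, 1))
(6, 0, R7, (1,))
(7, 0, R2, (0, 1))
(7, 0, R7, (1,))
(8, 0, R1, (0, 1))
(9, 0, R7, (1,))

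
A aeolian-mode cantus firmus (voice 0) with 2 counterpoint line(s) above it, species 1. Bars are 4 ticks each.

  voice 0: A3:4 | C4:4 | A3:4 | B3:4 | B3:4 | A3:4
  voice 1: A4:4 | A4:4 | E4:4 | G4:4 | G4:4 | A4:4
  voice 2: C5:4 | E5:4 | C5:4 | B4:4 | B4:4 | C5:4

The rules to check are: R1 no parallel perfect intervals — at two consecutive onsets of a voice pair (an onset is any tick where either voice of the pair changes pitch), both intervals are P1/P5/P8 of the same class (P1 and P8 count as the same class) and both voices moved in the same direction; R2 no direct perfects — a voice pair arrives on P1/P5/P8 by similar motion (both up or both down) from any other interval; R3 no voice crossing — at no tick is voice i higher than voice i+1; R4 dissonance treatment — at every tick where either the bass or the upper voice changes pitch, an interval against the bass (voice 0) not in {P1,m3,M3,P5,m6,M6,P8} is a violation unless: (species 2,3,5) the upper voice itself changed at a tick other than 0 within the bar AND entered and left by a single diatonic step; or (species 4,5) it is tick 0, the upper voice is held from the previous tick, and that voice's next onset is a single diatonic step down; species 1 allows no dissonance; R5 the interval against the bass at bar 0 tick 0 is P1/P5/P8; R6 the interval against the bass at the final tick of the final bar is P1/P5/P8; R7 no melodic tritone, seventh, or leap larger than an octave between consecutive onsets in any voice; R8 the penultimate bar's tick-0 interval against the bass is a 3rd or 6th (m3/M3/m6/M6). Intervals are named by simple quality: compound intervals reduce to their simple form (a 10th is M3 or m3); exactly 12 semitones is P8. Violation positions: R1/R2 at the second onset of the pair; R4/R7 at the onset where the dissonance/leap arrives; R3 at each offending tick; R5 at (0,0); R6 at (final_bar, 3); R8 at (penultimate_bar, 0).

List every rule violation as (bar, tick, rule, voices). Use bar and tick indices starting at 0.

(0, 0, R5, (0, 2))
(2, 0, R2, (0, 1))
(4, 0, R8, (0, 2))
(5, 3, R6, (0, 2))

bar 0: v0=A3 v1=A4 v2=C5 downbeat m3
bar 1: v0=C4 v1=A4 v2=E5 downbeat M3
bar 2: v0=A3 v1=E4 v2=C5 downbeat m3
bar 3: v0=B3 v1=G4 v2=B4 downbeat P8
bar 4: v0=B3 v1=G4 v2=B4 downbeat P8
bar 5: v0=A3 v1=A4 v2=C5 downbeat m3
  -> R5 @ bar 0 tick 0 v(0, 2): opens on m3
  -> R2 @ bar 2 tick 0 v(0, 1): C4/A4 M6 -> A3/E4 P5 similar
  -> R8 @ bar 4 tick 0 v(0, 2): penult P8 not 3rd/6th
  -> R6 @ bar 5 tick 3 v(0, 2): closes on m3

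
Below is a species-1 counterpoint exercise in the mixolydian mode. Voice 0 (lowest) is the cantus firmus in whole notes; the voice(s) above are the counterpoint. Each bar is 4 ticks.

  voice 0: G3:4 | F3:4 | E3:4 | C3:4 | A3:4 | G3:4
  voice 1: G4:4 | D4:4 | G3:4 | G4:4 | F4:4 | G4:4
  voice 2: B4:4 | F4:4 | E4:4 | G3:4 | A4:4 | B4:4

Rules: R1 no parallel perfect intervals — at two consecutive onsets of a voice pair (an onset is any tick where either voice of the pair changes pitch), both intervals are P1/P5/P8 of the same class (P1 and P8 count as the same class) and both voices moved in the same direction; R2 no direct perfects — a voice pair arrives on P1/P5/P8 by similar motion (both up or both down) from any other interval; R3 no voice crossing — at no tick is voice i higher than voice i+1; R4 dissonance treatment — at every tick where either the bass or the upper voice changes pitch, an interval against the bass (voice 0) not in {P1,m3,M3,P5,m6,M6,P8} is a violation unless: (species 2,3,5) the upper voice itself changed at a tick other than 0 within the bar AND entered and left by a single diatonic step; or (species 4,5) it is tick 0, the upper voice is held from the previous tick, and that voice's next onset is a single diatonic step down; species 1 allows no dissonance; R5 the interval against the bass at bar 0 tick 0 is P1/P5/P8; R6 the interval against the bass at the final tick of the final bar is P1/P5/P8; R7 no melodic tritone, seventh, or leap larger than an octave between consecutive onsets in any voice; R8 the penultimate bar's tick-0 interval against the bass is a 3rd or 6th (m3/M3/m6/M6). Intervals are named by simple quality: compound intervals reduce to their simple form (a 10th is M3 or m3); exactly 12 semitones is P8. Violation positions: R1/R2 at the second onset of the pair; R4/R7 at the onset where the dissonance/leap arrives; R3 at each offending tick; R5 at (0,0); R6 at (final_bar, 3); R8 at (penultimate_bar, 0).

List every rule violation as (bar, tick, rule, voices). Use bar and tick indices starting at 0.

bar 0: v0=G3 v1=G4 v2=B4 downbeat M3
bar 1: v0=F3 v1=D4 v2=F4 downbeat P8
bar 2: v0=E3 v1=G3 v2=E4 downbeat P8
bar 3: v0=C3 v1=G4 v2=G3 downbeat P5
bar 4: v0=A3 v1=F4 v2=A4 downbeat P8
bar 5: v0=G3 v1=G4 v2=B4 downbeat M3
  -> R5 @ bar 0 tick 0 v(0, 2): opens on M3
  -> R2 @ bar 1 tick 0 v(0, 2): G3/B4 M3 -> F3/F4 P8 similar
  -> R7 @ bar 1 tick 0 v(2,): B4->F4 leap 6st
  -> R1 @ bar 2 tick 0 v(0, 2): F3/F4 P8 -> E3/E4 P8 similar
  -> R2 @ bar 3 tick 0 v(0, 2): E3/E4 P8 -> C3/G3 P5 similar
  -> R3 @ bar 3 tick 0 v(1, 2): G4 above G3
  -> R3 @ bar 3 tick 1 v(1, 2): G4 above G3
  -> R3 @ bar 3 tick 2 v(1, 2): G4 above G3
  -> R3 @ bar 3 tick 3 v(1, 2): G4 above G3
  -> R2 @ bar 4 tick 0 v(0, 2): C3/G3 P5 -> A3/A4 P8 similar
  -> R7 @ bar 4 tick 0 v(2,): G3->A4 leap 14st
  -> R8 @ bar 4 tick 0 v(0, 2): penult P8 not 3rd/6th
  -> R6 @ bar 5 tick 3 v(0, 2): closes on M3

(0, 0, R5, (0, 2))
(1, 0, R2, (0, 2))
(1, 0, R7, (2,))
(2, 0, R1, (0, 2))
(3, 0, R2, (0, 2))
(3, 0, R3, (1, 2))
(3, 1, R3, (1, 2))
(3, 2, R3, (1, 2))
(3, 3, R3, (1, 2))
(4, 0, R2, (0, 2))
(4, 0, R7, (2,))
(4, 0, R8, (0, 2))
(5, 3, R6, (0, 2))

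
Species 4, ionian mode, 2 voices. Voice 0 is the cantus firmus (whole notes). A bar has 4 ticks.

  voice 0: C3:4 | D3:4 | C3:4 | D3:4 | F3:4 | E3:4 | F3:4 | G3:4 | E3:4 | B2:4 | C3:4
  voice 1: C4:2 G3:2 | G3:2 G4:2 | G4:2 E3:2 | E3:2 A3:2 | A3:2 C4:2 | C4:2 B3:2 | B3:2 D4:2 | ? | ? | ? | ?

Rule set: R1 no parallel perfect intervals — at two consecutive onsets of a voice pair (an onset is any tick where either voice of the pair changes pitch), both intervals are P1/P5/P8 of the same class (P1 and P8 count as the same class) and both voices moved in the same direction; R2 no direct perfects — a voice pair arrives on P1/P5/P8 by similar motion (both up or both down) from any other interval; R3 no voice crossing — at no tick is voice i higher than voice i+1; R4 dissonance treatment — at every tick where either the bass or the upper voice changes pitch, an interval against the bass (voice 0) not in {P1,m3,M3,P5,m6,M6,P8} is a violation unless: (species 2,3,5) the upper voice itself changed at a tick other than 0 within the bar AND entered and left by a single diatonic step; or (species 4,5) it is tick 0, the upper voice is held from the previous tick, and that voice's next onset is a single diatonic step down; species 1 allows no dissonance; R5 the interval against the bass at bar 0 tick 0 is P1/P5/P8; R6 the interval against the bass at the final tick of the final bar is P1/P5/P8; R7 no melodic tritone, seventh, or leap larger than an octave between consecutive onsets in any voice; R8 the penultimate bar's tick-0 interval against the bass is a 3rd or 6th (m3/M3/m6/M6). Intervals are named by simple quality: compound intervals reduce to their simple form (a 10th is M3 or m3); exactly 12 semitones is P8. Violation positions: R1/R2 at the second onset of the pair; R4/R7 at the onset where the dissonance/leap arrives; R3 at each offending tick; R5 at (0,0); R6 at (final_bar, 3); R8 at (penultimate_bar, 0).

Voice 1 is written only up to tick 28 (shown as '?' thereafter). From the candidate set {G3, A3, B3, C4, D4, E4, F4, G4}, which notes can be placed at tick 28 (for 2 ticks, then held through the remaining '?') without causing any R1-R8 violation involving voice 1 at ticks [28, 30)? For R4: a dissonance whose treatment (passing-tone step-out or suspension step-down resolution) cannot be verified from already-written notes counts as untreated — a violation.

{B3, D4, E4, G3}

G3: legal
A3: violates R4
B3: legal
C4: violates R4
D4: legal
E4: legal
F4: violates R4
G4: violates R2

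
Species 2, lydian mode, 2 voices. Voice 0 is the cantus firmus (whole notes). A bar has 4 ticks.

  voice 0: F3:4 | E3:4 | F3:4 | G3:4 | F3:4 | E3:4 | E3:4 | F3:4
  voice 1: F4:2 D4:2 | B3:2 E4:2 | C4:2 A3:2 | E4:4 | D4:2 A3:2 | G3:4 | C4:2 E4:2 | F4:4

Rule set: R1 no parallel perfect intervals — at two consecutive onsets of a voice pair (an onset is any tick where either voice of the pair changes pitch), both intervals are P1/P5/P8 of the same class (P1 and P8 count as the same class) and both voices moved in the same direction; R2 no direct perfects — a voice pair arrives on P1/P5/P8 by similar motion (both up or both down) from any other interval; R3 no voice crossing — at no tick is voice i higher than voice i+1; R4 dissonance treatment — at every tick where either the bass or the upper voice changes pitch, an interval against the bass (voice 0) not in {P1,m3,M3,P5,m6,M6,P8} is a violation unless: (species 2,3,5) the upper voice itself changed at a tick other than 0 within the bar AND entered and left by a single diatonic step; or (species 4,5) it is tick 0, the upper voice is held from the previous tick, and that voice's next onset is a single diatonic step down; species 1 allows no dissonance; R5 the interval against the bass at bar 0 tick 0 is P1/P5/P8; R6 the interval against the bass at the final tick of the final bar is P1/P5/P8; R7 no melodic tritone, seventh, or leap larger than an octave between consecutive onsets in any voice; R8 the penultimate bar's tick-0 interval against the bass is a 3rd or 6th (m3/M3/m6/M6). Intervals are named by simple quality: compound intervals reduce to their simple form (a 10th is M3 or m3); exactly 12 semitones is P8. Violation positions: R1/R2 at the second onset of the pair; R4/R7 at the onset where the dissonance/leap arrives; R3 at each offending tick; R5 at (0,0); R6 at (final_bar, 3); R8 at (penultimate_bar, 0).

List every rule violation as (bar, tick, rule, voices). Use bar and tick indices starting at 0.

(1, 0, R2, (0, 1))
(7, 0, R1, (0, 1))

bar 0: v0=F3 v1=F4 downbeat P8
bar 1: v0=E3 v1=B3 downbeat P5
bar 2: v0=F3 v1=C4 downbeat P5
bar 3: v0=G3 v1=E4 downbeat M6
bar 4: v0=F3 v1=D4 downbeat M6
bar 5: v0=E3 v1=G3 downbeat m3
bar 6: v0=E3 v1=C4 downbeat m6
bar 7: v0=F3 v1=F4 downbeat P8
  -> R2 @ bar 1 tick 0 v(0, 1): F3/D4 M6 -> E3/B3 P5 similar
  -> R1 @ bar 7 tick 0 v(0, 1): E3/E4 P8 -> F3/F4 P8 similar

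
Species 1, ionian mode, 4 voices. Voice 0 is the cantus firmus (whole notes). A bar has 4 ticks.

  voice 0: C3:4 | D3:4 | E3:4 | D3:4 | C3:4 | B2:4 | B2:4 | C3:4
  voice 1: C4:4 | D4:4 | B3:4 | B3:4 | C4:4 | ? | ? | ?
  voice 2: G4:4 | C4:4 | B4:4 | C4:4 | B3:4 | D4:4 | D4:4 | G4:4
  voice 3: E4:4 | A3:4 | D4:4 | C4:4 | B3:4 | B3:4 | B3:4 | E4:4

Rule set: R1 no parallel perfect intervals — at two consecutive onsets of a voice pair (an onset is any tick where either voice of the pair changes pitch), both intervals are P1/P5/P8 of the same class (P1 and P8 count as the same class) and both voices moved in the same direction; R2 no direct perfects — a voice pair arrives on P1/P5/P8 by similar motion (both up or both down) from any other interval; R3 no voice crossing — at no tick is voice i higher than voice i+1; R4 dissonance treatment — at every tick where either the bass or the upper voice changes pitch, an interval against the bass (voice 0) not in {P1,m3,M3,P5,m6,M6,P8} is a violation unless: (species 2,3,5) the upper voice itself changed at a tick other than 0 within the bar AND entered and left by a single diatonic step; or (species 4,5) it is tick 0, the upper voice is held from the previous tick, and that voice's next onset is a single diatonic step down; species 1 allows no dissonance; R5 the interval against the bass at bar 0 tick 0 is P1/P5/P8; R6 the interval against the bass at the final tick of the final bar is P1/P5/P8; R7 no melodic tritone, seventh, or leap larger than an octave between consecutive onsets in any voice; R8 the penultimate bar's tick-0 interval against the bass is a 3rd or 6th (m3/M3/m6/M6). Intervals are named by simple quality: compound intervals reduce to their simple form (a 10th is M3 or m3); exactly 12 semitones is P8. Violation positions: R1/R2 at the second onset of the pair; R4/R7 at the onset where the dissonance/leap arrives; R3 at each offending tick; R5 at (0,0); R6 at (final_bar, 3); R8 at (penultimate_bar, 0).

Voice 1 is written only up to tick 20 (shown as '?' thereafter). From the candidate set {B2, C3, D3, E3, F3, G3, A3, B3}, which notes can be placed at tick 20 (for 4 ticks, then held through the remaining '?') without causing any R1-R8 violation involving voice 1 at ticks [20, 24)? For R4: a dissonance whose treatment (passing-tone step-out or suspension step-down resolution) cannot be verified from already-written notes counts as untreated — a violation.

B2: violates R1,R7
C3: violates R4
D3: violates R7
E3: violates R4
F3: violates R4
G3: legal
A3: violates R4
B3: violates R1

{G3}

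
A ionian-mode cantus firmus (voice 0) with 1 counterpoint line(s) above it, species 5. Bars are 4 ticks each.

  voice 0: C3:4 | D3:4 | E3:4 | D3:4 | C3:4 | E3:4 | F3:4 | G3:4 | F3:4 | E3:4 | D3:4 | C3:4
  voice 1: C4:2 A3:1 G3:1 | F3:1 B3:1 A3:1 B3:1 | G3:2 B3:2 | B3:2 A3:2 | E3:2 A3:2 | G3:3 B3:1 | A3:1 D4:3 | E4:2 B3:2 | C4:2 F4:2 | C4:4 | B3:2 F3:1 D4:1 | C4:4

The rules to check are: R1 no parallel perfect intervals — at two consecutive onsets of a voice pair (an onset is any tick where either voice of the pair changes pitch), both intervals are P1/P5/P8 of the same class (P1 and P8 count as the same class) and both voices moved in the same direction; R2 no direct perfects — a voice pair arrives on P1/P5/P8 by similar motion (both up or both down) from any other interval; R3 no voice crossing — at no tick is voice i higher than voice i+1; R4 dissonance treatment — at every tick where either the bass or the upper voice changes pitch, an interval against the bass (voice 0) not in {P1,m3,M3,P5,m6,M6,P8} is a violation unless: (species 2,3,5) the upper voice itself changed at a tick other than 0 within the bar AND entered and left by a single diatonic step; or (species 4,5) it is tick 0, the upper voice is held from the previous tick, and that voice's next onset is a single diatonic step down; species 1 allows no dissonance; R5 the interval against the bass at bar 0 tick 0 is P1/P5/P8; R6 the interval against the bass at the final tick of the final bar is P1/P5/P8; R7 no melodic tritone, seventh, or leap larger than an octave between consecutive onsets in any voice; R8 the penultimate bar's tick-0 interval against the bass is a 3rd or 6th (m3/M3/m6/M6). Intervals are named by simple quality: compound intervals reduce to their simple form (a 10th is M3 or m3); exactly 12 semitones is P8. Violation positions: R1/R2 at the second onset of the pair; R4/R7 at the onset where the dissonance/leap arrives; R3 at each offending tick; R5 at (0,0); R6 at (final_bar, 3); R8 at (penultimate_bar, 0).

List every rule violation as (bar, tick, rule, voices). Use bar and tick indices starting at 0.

(1, 1, R7, (1,))
(10, 2, R7, (1,))
(11, 0, R1, (0, 1))

bar 0: v0=C3 v1=C4 downbeat P8
bar 1: v0=D3 v1=F3 downbeat m3
bar 2: v0=E3 v1=G3 downbeat m3
bar 3: v0=D3 v1=B3 downbeat M6
bar 4: v0=C3 v1=E3 downbeat M3
bar 5: v0=E3 v1=G3 downbeat m3
bar 6: v0=F3 v1=A3 downbeat M3
bar 7: v0=G3 v1=E4 downbeat M6
bar 8: v0=F3 v1=C4 downbeat P5
bar 9: v0=E3 v1=C4 downbeat m6
bar 10: v0=D3 v1=B3 downbeat M6
bar 11: v0=C3 v1=C4 downbeat P8
  -> R7 @ bar 1 tick 1 v(1,): F3->B3 leap 6st
  -> R7 @ bar 10 tick 2 v(1,): B3->F3 leap 6st
  -> R1 @ bar 11 tick 0 v(0, 1): D3/D4 P8 -> C3/C4 P8 similar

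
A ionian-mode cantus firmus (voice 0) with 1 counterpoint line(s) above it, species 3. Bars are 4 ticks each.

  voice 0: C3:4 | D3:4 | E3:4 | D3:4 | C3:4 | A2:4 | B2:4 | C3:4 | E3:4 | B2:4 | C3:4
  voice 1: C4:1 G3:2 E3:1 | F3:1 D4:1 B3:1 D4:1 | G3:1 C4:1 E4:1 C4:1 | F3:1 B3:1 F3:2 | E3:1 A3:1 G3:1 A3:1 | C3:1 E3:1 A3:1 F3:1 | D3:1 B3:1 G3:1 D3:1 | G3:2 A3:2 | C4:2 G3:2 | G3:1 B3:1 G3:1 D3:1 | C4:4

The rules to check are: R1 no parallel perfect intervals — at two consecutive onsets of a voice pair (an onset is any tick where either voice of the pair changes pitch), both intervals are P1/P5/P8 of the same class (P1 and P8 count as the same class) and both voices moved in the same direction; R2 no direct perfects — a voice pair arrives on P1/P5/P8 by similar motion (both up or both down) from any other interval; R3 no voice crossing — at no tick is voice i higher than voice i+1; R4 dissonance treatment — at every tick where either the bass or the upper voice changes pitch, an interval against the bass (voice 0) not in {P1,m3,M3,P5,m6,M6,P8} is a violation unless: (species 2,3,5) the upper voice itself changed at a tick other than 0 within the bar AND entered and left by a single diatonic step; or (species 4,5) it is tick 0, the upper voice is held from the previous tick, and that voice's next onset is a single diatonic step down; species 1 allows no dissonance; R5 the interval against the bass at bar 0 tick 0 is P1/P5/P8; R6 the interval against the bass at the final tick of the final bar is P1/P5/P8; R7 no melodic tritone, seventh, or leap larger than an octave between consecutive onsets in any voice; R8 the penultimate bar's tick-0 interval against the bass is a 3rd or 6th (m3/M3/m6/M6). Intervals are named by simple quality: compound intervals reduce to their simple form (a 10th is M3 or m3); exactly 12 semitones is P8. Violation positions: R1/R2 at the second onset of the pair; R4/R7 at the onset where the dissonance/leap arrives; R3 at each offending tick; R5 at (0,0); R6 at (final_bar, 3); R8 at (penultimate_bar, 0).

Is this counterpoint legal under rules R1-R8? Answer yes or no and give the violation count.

bar 0: v0=C3 v1=C4 (P8)
bar 1: v0=D3 v1=F3 (m3)
bar 2: v0=E3 v1=G3 (m3)
bar 3: v0=D3 v1=F3 (m3)
bar 4: v0=C3 v1=E3 (M3)
bar 5: v0=A2 v1=C3 (m3)
bar 6: v0=B2 v1=D3 (m3)
bar 7: v0=C3 v1=G3 (P5)
bar 8: v0=E3 v1=C4 (m6)
bar 9: v0=B2 v1=G3 (m6)
bar 10: v0=C3 v1=C4 (P8)
  R7 @ bar3.1: F3->B3 leap 6st
  R7 @ bar3.2: B3->F3 leap 6st
  R2 @ bar7.0: B2/D3 m3 -> C3/G3 P5 similar
  R2 @ bar10.0: B2/D3 m3 -> C3/C4 P8 similar
  R7 @ bar10.0: D3->C4 leap 10st

No (5 violations)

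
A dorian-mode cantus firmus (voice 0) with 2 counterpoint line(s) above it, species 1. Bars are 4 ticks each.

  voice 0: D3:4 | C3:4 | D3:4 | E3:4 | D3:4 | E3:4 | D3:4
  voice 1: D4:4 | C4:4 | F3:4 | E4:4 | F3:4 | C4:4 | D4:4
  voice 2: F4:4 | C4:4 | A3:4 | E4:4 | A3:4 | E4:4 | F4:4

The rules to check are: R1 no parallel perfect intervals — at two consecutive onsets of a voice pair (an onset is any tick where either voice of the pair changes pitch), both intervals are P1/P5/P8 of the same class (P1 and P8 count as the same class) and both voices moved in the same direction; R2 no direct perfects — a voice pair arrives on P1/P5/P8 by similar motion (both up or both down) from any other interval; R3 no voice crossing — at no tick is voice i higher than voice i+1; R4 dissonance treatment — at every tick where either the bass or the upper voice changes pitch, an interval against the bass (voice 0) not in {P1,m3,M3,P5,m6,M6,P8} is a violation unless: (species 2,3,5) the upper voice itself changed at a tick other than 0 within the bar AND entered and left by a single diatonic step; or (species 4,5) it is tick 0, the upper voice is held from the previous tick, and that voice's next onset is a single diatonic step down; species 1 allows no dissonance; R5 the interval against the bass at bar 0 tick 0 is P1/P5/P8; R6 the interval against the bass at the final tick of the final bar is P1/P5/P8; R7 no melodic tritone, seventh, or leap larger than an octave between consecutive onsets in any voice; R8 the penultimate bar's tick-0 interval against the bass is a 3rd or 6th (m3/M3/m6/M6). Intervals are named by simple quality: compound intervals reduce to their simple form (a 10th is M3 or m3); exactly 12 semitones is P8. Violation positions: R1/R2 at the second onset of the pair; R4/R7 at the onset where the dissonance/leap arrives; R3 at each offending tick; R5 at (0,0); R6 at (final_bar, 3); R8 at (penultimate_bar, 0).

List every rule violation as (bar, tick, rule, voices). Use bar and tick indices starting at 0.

(0, 0, R5, (0, 2))
(1, 0, R1, (0, 1))
(1, 0, R2, (0, 2))
(1, 0, R2, (1, 2))
(3, 0, R2, (0, 1))
(3, 0, R2, (0, 2))
(3, 0, R2, (1, 2))
(3, 0, R7, (1,))
(4, 0, R2, (0, 2))
(4, 0, R7, (1,))
(5, 0, R2, (0, 2))
(5, 0, R8, (0, 2))
(6, 3, R6, (0, 2))

bar 0: v0=D3 v1=D4 v2=F4 downbeat m3
bar 1: v0=C3 v1=C4 v2=C4 downbeat P8
bar 2: v0=D3 v1=F3 v2=A3 downbeat P5
bar 3: v0=E3 v1=E4 v2=E4 downbeat P8
bar 4: v0=D3 v1=F3 v2=A3 downbeat P5
bar 5: v0=E3 v1=C4 v2=E4 downbeat P8
bar 6: v0=D3 v1=D4 v2=F4 downbeat m3
  -> R5 @ bar 0 tick 0 v(0, 2): opens on m3
  -> R1 @ bar 1 tick 0 v(0, 1): D3/D4 P8 -> C3/C4 P8 similar
  -> R2 @ bar 1 tick 0 v(0, 2): D3/F4 m3 -> C3/C4 P8 similar
  -> R2 @ bar 1 tick 0 v(1, 2): D4/F4 m3 -> C4/C4 P1 similar
  -> R2 @ bar 3 tick 0 v(0, 1): D3/F3 m3 -> E3/E4 P8 similar
  -> R2 @ bar 3 tick 0 v(0, 2): D3/A3 P5 -> E3/E4 P8 similar
  -> R2 @ bar 3 tick 0 v(1, 2): F3/A3 M3 -> E4/E4 P1 similar
  -> R7 @ bar 3 tick 0 v(1,): F3->E4 leap 11st
  -> R2 @ bar 4 tick 0 v(0, 2): E3/E4 P8 -> D3/A3 P5 similar
  -> R7 @ bar 4 tick 0 v(1,): E4->F3 leap 11st
  -> R2 @ bar 5 tick 0 v(0, 2): D3/A3 P5 -> E3/E4 P8 similar
  -> R8 @ bar 5 tick 0 v(0, 2): penult P8 not 3rd/6th
  -> R6 @ bar 6 tick 3 v(0, 2): closes on m3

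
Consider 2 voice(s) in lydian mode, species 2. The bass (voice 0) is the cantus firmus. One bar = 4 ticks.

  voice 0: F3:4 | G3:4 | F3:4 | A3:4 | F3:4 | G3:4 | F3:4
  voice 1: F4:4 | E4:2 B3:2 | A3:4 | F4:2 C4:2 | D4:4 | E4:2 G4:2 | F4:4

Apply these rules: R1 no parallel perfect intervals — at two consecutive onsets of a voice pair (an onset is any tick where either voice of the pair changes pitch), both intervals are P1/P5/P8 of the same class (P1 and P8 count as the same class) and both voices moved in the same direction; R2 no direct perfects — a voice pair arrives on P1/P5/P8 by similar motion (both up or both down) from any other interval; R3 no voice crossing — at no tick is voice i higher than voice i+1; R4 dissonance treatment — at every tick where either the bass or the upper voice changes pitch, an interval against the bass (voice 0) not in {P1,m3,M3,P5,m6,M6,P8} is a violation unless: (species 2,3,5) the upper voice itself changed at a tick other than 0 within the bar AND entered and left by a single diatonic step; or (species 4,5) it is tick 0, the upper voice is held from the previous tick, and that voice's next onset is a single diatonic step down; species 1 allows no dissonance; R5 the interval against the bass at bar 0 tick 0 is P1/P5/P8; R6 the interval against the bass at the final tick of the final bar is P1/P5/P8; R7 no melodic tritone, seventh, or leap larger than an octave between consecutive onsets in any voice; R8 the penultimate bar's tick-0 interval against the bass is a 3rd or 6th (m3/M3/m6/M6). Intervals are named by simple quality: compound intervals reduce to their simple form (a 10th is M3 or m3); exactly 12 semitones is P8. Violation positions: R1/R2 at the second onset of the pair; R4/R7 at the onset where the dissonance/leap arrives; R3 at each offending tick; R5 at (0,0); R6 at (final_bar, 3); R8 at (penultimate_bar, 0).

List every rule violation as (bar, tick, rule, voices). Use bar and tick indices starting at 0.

bar 0: v0=F3 v1=F4 downbeat P8
bar 1: v0=G3 v1=E4 downbeat M6
bar 2: v0=F3 v1=A3 downbeat M3
bar 3: v0=A3 v1=F4 downbeat m6
bar 4: v0=F3 v1=D4 downbeat M6
bar 5: v0=G3 v1=E4 downbeat M6
bar 6: v0=F3 v1=F4 downbeat P8
  -> R1 @ bar 6 tick 0 v(0, 1): G3/G4 P8 -> F3/F4 P8 similar

(6, 0, R1, (0, 1))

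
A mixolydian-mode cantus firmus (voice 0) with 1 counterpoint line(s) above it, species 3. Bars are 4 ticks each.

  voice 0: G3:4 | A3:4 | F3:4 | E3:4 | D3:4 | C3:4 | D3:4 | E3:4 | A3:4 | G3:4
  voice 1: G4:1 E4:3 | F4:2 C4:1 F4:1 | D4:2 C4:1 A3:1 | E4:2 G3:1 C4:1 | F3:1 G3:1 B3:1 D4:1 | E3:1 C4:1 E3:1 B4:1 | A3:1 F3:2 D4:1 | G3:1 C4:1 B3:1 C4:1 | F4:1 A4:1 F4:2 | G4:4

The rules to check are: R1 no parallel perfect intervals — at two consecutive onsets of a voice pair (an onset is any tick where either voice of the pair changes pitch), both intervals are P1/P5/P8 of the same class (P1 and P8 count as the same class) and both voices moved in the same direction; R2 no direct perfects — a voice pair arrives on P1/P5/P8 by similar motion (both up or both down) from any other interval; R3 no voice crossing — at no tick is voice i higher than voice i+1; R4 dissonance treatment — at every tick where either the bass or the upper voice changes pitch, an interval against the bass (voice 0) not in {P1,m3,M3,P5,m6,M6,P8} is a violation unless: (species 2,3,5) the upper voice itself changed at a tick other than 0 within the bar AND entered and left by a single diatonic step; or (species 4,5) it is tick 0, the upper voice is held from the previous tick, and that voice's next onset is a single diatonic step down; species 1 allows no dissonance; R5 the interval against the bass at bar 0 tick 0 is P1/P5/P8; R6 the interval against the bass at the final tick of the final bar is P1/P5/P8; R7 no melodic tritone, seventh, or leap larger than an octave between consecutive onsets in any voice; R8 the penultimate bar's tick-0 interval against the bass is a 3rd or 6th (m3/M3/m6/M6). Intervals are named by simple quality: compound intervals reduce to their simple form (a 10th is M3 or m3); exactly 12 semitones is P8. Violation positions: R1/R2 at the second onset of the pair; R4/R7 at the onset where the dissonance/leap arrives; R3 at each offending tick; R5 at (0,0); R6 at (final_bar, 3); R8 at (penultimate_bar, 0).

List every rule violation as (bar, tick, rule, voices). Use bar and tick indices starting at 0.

(4, 1, R4, (0, 1))
(5, 0, R7, (1,))
(5, 3, R4, (0, 1))
(5, 3, R7, (1,))
(6, 0, R7, (1,))

bar 0: v0=G3 v1=G4 downbeat P8
bar 1: v0=A3 v1=F4 downbeat m6
bar 2: v0=F3 v1=D4 downbeat M6
bar 3: v0=E3 v1=E4 downbeat P8
bar 4: v0=D3 v1=F3 downbeat m3
bar 5: v0=C3 v1=E3 downbeat M3
bar 6: v0=D3 v1=A3 downbeat P5
bar 7: v0=E3 v1=G3 downbeat m3
bar 8: v0=A3 v1=F4 downbeat m6
bar 9: v0=G3 v1=G4 downbeat P8
  -> R4 @ bar 4 tick 1 v(0, 1): D3/G3 P4 untreated
  -> R7 @ bar 5 tick 0 v(1,): D4->E3 leap 10st
  -> R4 @ bar 5 tick 3 v(0, 1): C3/B4 M7 untreated
  -> R7 @ bar 5 tick 3 v(1,): E3->B4 leap 19st
  -> R7 @ bar 6 tick 0 v(1,): B4->A3 leap 14st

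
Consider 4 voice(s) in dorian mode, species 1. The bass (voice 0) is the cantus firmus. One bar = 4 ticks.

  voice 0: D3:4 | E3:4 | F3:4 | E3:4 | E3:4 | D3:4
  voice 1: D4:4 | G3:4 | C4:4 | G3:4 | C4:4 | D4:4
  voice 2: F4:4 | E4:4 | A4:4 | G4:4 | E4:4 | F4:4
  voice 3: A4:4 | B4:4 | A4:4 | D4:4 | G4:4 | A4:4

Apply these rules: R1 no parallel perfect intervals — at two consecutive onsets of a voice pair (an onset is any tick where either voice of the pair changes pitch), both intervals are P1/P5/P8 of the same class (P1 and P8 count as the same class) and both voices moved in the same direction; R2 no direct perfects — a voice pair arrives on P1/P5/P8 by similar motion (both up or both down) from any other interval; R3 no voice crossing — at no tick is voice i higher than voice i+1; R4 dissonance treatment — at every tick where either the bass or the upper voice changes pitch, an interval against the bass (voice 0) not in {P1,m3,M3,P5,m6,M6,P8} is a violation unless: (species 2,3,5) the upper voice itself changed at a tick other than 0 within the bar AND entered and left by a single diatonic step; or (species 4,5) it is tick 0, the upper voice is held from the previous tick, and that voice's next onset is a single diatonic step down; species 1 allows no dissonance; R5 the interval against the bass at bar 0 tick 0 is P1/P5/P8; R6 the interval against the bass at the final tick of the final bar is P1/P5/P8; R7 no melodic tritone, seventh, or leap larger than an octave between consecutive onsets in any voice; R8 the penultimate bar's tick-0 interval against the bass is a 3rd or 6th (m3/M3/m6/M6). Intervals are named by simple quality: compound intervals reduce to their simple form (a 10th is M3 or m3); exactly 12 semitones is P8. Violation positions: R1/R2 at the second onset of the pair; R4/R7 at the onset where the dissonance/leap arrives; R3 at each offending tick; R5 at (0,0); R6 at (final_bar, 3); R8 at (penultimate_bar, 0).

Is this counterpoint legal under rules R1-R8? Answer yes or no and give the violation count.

No (14 violations)

bar 0: v0=D3 v1=D4 v2=F4 v3=A4 (P5)
bar 1: v0=E3 v1=G3 v2=E4 v3=B4 (P5)
bar 2: v0=F3 v1=C4 v2=A4 v3=A4 (M3)
bar 3: v0=E3 v1=G3 v2=G4 v3=D4 (m7)
bar 4: v0=E3 v1=C4 v2=E4 v3=G4 (m3)
bar 5: v0=D3 v1=D4 v2=F4 v3=A4 (P5)
  R5 @ bar0.0: opens on m3
  R1 @ bar1.0: D3/A4 P5 -> E3/B4 P5 similar
  R2 @ bar2.0: E3/G3 m3 -> F3/C4 P5 similar
  R2 @ bar3.0: C4/A4 M6 -> G3/G4 P8 similar
  R2 @ bar3.0: C4/A4 M6 -> G3/D4 P5 similar
  R3 @ bar3.0: G4 above D4
  R4 @ bar3.0: E3/D4 m7 untreated
  R3 @ bar3.1: G4 above D4
  R3 @ bar3.2: G4 above D4
  R3 @ bar3.3: G4 above D4
  R1 @ bar4.0: G3/D4 P5 -> C4/G4 P5 similar
  R8 @ bar4.0: penult P8 not 3rd/6th
  R1 @ bar5.0: C4/G4 P5 -> D4/A4 P5 similar
  R6 @ bar5.3: closes on m3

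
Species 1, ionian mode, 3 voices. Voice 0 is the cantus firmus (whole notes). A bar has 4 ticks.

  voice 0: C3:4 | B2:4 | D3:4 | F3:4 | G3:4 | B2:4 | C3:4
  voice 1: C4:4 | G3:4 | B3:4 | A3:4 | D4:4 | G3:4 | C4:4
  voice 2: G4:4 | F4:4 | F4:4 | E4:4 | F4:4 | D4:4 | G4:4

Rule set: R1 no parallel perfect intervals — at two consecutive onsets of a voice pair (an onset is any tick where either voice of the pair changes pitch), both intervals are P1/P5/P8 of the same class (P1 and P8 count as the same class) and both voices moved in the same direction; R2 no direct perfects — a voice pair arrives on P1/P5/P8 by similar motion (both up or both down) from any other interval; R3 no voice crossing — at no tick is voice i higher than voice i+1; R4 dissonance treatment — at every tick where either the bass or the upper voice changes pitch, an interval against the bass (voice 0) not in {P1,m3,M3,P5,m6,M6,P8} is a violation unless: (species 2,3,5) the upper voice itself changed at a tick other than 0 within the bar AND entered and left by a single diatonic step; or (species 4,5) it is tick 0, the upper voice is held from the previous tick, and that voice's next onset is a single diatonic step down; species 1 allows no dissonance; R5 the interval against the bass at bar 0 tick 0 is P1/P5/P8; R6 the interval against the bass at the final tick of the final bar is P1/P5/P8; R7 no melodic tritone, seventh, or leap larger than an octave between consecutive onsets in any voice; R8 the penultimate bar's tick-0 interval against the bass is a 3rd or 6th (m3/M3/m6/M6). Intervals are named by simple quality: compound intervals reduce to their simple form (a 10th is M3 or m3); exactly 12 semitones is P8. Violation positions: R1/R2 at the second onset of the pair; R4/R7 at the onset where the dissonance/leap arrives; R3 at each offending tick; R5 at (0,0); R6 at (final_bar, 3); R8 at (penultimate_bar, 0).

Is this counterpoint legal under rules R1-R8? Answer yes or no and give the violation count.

bar 0: v0=C3 v1=C4 v2=G4 (P5)
bar 1: v0=B2 v1=G3 v2=F4 (TT)
bar 2: v0=D3 v1=B3 v2=F4 (m3)
bar 3: v0=F3 v1=A3 v2=E4 (M7)
bar 4: v0=G3 v1=D4 v2=F4 (m7)
bar 5: v0=B2 v1=G3 v2=D4 (m3)
bar 6: v0=C3 v1=C4 v2=G4 (P5)
  R4 @ bar1.0: B2/F4 TT untreated
  R2 @ bar3.0: B3/F4 TT -> A3/E4 P5 similar
  R4 @ bar3.0: F3/E4 M7 untreated
  R2 @ bar4.0: F3/A3 M3 -> G3/D4 P5 similar
  R4 @ bar4.0: G3/F4 m7 untreated
  R2 @ bar5.0: D4/F4 m3 -> G3/D4 P5 similar
  R1 @ bar6.0: G3/D4 P5 -> C4/G4 P5 similar
  R2 @ bar6.0: B2/G3 m6 -> C3/C4 P8 similar
  R2 @ bar6.0: B2/D4 m3 -> C3/G4 P5 similar

No (9 violations)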